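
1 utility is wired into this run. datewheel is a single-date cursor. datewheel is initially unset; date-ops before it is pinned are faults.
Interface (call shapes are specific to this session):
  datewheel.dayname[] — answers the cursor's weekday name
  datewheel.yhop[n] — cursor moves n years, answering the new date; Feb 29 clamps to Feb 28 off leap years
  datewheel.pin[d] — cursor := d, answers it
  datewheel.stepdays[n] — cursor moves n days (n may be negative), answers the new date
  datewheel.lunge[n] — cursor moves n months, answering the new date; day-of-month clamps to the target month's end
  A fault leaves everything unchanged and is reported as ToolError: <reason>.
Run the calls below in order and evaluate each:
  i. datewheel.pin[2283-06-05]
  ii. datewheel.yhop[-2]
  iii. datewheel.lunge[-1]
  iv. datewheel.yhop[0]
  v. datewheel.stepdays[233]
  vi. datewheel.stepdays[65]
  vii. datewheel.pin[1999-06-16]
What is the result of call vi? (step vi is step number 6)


→ datewheel.pin(2283-06-05)
← 2283-06-05
→ datewheel.yhop(-2)
← 2281-06-05
→ datewheel.lunge(-1)
← 2281-05-05
→ datewheel.yhop(0)
← 2281-05-05
→ datewheel.stepdays(233)
← 2281-12-24
→ datewheel.stepdays(65)
← 2282-02-27
→ datewheel.pin(1999-06-16)
← 1999-06-16

Answer: 2282-02-27


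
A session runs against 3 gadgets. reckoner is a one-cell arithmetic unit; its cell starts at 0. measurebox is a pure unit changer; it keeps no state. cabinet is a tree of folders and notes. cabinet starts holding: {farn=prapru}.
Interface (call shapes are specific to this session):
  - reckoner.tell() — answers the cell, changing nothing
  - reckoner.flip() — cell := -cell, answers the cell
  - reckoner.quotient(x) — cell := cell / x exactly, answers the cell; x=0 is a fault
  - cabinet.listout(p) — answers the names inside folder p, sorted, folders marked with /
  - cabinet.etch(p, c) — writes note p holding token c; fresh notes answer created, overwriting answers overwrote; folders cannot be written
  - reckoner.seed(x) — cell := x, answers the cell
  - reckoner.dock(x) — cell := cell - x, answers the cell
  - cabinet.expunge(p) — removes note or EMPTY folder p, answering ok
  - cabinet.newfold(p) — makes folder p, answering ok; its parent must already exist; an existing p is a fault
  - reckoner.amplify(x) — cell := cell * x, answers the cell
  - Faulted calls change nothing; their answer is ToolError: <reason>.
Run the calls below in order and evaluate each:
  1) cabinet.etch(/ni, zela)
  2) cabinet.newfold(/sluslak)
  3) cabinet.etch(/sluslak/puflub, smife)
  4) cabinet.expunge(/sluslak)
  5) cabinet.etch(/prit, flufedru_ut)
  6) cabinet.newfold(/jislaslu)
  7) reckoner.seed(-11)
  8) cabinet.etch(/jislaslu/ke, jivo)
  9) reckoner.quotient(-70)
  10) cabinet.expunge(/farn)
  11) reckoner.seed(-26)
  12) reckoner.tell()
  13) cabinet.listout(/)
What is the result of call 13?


I run cabinet.etch using p: /ni, c: zela, and get created.
I call cabinet.newfold using p: /sluslak: ok.
I run cabinet.etch using p: /sluslak/puflub, c: smife: created.
I try cabinet.expunge using p: /sluslak, and observe ToolError: not empty.
Next I call cabinet.etch using p: /prit, c: flufedru_ut, → created.
Then cabinet.newfold using p: /jislaslu, → ok.
I invoke reckoner.seed using x: -11, which returns -11.
Using cabinet.etch using p: /jislaslu/ke, c: jivo, giving created.
I invoke reckoner.quotient using x: -70, and observe 11/70.
Then cabinet.expunge using p: /farn, → ok.
Calling reckoner.seed using x: -26, yielding -26.
Now I run reckoner.tell(), and get -26.
I try cabinet.listout using p: /, and see [jislaslu/, ni, prit, sluslak/].

Answer: [jislaslu/, ni, prit, sluslak/]


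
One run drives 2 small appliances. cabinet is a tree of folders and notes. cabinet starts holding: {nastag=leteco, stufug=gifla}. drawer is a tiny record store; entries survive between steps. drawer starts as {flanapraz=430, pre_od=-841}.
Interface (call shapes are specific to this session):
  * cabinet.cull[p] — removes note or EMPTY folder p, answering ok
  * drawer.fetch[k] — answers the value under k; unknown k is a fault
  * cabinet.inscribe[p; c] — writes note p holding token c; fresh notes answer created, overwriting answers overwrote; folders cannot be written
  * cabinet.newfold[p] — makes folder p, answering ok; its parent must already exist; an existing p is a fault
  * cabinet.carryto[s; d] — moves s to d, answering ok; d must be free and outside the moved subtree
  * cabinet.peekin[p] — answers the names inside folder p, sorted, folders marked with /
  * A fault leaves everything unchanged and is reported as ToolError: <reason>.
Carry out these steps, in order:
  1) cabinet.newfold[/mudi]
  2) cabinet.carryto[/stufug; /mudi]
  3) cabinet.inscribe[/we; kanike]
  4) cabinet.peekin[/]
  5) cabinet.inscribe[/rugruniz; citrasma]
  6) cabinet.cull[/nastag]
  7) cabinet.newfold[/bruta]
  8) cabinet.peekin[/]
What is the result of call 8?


Answer: [bruta/, mudi/, rugruniz, stufug, we]

Derivation:
>> cabinet.newfold(p='/mudi')
<< ok
>> cabinet.carryto(s='/stufug', d='/mudi')
<< ToolError: exists
>> cabinet.inscribe(p='/we', c='kanike')
<< created
>> cabinet.peekin(p='/')
<< [mudi/, nastag, stufug, we]
>> cabinet.inscribe(p='/rugruniz', c='citrasma')
<< created
>> cabinet.cull(p='/nastag')
<< ok
>> cabinet.newfold(p='/bruta')
<< ok
>> cabinet.peekin(p='/')
<< [bruta/, mudi/, rugruniz, stufug, we]


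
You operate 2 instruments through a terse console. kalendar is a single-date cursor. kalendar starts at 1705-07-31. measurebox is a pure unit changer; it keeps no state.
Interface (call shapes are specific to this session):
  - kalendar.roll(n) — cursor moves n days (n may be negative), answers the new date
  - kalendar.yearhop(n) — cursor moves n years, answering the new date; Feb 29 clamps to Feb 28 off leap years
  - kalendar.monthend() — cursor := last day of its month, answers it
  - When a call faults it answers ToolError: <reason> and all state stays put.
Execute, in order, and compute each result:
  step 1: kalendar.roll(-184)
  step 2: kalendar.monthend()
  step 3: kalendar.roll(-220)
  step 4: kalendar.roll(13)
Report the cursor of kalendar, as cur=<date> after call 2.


// kalendar.roll(n='-184') -> 1705-01-28
// kalendar.monthend() -> 1705-01-31
// kalendar.roll(n='-220') -> 1704-06-25
// kalendar.roll(n='13') -> 1704-07-08

Answer: cur=1705-01-31


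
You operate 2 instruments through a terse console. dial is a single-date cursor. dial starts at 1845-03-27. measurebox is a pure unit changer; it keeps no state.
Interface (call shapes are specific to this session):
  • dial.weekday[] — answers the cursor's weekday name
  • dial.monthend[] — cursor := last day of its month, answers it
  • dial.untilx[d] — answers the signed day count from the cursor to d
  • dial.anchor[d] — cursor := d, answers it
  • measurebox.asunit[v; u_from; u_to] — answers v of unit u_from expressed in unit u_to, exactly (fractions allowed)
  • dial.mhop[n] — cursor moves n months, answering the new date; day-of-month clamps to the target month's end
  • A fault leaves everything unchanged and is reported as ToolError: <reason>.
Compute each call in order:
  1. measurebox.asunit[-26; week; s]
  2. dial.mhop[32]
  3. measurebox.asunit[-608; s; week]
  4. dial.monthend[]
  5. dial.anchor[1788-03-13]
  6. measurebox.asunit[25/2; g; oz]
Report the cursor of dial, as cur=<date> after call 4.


Answer: cur=1847-11-30

Derivation:
Act: measurebox.asunit[v='-26'; u_from='week'; u_to='s']
Obs: -15724800
Act: dial.mhop[n='32']
Obs: 1847-11-27
Act: measurebox.asunit[v='-608'; u_from='s'; u_to='week']
Obs: -19/18900
Act: dial.monthend[]
Obs: 1847-11-30
Act: dial.anchor[d='1788-03-13']
Obs: 1788-03-13
Act: measurebox.asunit[v='25/2'; u_from='g'; u_to='oz']
Obs: 20000000/45359237


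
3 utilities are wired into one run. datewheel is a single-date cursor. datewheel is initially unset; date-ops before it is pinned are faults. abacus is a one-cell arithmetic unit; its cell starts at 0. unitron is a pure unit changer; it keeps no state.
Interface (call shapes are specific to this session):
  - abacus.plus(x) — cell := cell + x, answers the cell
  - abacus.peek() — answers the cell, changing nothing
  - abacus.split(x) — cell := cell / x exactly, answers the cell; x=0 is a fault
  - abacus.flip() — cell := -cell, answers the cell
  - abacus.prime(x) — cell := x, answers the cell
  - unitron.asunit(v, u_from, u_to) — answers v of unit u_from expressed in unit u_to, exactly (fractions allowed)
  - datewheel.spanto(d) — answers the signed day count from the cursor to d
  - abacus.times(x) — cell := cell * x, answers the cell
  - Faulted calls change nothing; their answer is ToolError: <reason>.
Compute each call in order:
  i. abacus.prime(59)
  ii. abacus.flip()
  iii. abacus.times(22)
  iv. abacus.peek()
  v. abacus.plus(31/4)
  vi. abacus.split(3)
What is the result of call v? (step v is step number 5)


I use prime with x: 59, giving 59.
I call flip(), → -59.
Next I call times with x: 22, — result: -1298.
I try peek(), and observe -1298.
I call plus with x: 31/4, which returns -5161/4.
Using split with x: 3, which returns -5161/12.

Answer: -5161/4


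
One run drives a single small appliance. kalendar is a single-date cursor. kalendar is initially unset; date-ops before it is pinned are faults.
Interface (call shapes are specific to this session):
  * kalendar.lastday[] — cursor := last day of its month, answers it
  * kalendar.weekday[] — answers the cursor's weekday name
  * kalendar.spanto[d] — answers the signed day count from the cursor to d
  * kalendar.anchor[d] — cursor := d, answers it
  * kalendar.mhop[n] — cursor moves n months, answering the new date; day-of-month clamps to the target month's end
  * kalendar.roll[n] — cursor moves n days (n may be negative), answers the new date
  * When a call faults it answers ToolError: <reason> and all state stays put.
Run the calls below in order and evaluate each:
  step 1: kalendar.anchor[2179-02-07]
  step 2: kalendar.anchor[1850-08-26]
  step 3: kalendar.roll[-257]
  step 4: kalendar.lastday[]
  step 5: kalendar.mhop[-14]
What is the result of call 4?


% 1. anchor(d=2179-02-07) == 2179-02-07
% 2. anchor(d=1850-08-26) == 1850-08-26
% 3. roll(n=-257) == 1849-12-12
% 4. lastday() == 1849-12-31
% 5. mhop(n=-14) == 1848-10-31

Answer: 1849-12-31


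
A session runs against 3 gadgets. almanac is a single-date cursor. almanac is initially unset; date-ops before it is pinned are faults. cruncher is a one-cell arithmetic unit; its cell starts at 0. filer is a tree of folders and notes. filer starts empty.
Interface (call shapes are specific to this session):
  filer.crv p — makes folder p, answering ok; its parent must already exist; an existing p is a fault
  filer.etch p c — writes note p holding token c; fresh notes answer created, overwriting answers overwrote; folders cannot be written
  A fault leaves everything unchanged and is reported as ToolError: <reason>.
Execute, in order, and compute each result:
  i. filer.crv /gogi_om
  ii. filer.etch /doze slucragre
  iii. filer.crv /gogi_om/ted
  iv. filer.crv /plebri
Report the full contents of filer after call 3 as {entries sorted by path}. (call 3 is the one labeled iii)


[in] filer.crv p→/gogi_om
:: ok
[in] filer.etch p→/doze c→slucragre
:: created
[in] filer.crv p→/gogi_om/ted
:: ok
[in] filer.crv p→/plebri
:: ok

Answer: {doze=slucragre, gogi_om/, gogi_om/ted/}


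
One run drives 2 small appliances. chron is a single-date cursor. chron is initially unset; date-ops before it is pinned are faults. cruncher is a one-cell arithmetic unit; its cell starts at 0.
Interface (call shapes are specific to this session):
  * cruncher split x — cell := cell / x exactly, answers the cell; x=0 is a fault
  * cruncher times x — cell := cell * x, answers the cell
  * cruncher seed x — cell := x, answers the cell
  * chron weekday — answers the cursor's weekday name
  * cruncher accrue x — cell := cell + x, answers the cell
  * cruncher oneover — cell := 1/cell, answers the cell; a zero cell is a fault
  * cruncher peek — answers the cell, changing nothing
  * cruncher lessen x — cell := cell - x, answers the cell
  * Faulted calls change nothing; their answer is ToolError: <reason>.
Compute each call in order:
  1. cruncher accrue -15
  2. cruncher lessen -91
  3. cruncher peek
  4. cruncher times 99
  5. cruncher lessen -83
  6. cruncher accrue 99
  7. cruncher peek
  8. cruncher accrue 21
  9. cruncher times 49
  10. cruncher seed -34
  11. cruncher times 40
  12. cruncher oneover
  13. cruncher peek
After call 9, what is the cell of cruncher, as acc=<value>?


Answer: acc=378623

Derivation:
% 1. cruncher accrue(x→-15) == -15
% 2. cruncher lessen(x→-91) == 76
% 3. cruncher peek() == 76
% 4. cruncher times(x→99) == 7524
% 5. cruncher lessen(x→-83) == 7607
% 6. cruncher accrue(x→99) == 7706
% 7. cruncher peek() == 7706
% 8. cruncher accrue(x→21) == 7727
% 9. cruncher times(x→49) == 378623
% 10. cruncher seed(x→-34) == -34
% 11. cruncher times(x→40) == -1360
% 12. cruncher oneover() == -1/1360
% 13. cruncher peek() == -1/1360


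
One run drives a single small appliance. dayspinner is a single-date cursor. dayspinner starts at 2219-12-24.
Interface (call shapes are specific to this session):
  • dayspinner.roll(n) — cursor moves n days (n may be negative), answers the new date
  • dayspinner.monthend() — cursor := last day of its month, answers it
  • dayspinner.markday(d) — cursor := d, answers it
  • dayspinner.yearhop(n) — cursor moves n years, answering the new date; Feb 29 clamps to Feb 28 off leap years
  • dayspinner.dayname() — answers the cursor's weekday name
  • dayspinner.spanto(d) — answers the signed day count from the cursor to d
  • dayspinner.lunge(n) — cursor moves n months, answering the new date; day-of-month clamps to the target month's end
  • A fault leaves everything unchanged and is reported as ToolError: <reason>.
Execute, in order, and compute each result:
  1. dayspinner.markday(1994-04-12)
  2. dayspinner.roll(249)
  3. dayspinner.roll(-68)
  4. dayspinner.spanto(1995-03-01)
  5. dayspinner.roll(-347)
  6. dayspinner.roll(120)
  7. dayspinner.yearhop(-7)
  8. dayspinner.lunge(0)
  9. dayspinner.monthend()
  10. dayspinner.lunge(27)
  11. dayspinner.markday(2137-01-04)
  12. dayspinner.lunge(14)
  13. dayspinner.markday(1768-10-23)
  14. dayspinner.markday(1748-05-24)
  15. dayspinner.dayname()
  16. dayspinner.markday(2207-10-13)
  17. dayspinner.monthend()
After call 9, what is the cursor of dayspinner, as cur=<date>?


Answer: cur=1987-02-28

Derivation:
;; 1. markday(d→1994-04-12) : 1994-04-12
;; 2. roll(n→249) : 1994-12-17
;; 3. roll(n→-68) : 1994-10-10
;; 4. spanto(d→1995-03-01) : 142
;; 5. roll(n→-347) : 1993-10-28
;; 6. roll(n→120) : 1994-02-25
;; 7. yearhop(n→-7) : 1987-02-25
;; 8. lunge(n→0) : 1987-02-25
;; 9. monthend() : 1987-02-28
;; 10. lunge(n→27) : 1989-05-28
;; 11. markday(d→2137-01-04) : 2137-01-04
;; 12. lunge(n→14) : 2138-03-04
;; 13. markday(d→1768-10-23) : 1768-10-23
;; 14. markday(d→1748-05-24) : 1748-05-24
;; 15. dayname() : Friday
;; 16. markday(d→2207-10-13) : 2207-10-13
;; 17. monthend() : 2207-10-31


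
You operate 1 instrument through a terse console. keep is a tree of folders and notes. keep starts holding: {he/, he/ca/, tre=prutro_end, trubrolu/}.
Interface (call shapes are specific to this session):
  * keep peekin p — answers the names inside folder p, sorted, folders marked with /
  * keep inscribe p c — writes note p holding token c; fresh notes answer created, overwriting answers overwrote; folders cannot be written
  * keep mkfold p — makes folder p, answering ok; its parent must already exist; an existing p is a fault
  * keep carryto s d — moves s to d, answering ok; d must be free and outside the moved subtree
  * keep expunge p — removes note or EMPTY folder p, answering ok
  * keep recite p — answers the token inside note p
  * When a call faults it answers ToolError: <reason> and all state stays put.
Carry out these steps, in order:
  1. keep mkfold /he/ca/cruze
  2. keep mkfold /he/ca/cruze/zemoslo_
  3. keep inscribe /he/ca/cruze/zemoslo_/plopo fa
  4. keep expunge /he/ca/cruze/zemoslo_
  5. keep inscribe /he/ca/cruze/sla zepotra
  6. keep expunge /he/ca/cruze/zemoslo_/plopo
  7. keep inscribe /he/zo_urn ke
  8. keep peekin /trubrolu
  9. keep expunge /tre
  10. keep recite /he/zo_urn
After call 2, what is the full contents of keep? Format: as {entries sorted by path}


-- keep mkfold(/he/ca/cruze) == ok
-- keep mkfold(/he/ca/cruze/zemoslo_) == ok
-- keep inscribe(/he/ca/cruze/zemoslo_/plopo, fa) == created
-- keep expunge(/he/ca/cruze/zemoslo_) == ToolError: not empty
-- keep inscribe(/he/ca/cruze/sla, zepotra) == created
-- keep expunge(/he/ca/cruze/zemoslo_/plopo) == ok
-- keep inscribe(/he/zo_urn, ke) == created
-- keep peekin(/trubrolu) == []
-- keep expunge(/tre) == ok
-- keep recite(/he/zo_urn) == ke

Answer: {he/, he/ca/, he/ca/cruze/, he/ca/cruze/zemoslo_/, tre=prutro_end, trubrolu/}


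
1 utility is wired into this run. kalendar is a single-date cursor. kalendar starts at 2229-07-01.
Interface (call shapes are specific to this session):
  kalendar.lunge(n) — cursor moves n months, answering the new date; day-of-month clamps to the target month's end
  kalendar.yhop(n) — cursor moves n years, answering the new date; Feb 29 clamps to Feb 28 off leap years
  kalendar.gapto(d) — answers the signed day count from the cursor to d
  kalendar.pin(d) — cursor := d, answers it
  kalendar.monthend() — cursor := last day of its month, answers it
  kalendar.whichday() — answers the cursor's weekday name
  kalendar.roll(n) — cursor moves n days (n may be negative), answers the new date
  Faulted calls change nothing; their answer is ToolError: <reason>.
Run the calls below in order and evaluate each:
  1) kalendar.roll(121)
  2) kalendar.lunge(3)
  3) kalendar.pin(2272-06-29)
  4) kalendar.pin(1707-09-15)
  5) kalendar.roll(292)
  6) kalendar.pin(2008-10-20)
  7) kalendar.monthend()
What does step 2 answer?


Answer: 2230-01-30

Derivation:
# 1. kalendar.roll(121) ~> 2229-10-30
# 2. kalendar.lunge(3) ~> 2230-01-30
# 3. kalendar.pin(2272-06-29) ~> 2272-06-29
# 4. kalendar.pin(1707-09-15) ~> 1707-09-15
# 5. kalendar.roll(292) ~> 1708-07-03
# 6. kalendar.pin(2008-10-20) ~> 2008-10-20
# 7. kalendar.monthend() ~> 2008-10-31


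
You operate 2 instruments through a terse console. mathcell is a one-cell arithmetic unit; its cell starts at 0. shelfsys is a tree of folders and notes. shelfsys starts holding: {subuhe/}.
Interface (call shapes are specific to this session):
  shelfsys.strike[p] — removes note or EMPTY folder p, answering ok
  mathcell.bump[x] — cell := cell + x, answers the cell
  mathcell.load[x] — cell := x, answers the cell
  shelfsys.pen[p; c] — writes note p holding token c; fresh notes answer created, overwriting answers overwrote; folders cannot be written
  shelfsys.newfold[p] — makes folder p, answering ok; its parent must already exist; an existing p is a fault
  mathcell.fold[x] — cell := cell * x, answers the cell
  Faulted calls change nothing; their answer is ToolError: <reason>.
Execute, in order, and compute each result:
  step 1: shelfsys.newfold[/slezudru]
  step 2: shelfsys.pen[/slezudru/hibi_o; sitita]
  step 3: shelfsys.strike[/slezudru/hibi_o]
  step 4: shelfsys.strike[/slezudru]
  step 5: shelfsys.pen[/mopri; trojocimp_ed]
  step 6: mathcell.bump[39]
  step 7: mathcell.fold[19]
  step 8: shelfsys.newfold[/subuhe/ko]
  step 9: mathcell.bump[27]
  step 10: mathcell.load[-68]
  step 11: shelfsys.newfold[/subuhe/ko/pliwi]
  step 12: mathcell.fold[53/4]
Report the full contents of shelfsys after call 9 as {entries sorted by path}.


Answer: {mopri=trojocimp_ed, subuhe/, subuhe/ko/}

Derivation:
I invoke shelfsys.newfold on p=/slezudru, and see ok.
Now I run shelfsys.pen on p=/slezudru/hibi_o, c=sitita: created.
I try shelfsys.strike on p=/slezudru/hibi_o, and get ok.
Then shelfsys.strike on p=/slezudru, which returns ok.
I invoke shelfsys.pen on p=/mopri, c=trojocimp_ed, and see created.
I use mathcell.bump on x=39, → 39.
Calling mathcell.fold on x=19: 741.
Invoking shelfsys.newfold on p=/subuhe/ko: ok.
I invoke mathcell.bump on x=27, and observe 768.
I try mathcell.load on x=-68, giving -68.
Invoking shelfsys.newfold on p=/subuhe/ko/pliwi, and observe ok.
I try mathcell.fold on x=53/4, and observe -901.


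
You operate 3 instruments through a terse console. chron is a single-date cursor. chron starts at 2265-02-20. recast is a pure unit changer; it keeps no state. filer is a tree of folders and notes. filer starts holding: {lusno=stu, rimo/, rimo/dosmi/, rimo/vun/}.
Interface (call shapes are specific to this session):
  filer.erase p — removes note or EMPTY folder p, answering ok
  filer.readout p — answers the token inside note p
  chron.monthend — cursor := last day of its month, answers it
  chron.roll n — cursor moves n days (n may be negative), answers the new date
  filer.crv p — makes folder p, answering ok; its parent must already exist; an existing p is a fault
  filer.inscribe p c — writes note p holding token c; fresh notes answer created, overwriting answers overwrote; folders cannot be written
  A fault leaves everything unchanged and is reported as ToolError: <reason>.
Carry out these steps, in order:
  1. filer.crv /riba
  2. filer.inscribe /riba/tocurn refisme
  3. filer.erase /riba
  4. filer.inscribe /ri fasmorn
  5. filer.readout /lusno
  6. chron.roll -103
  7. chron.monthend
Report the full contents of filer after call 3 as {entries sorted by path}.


Answer: {lusno=stu, riba/, riba/tocurn=refisme, rimo/, rimo/dosmi/, rimo/vun/}

Derivation:
Act: filer.crv[/riba]
Obs: ok
Act: filer.inscribe[/riba/tocurn; refisme]
Obs: created
Act: filer.erase[/riba]
Obs: ToolError: not empty
Act: filer.inscribe[/ri; fasmorn]
Obs: created
Act: filer.readout[/lusno]
Obs: stu
Act: chron.roll[-103]
Obs: 2264-11-09
Act: chron.monthend[]
Obs: 2264-11-30


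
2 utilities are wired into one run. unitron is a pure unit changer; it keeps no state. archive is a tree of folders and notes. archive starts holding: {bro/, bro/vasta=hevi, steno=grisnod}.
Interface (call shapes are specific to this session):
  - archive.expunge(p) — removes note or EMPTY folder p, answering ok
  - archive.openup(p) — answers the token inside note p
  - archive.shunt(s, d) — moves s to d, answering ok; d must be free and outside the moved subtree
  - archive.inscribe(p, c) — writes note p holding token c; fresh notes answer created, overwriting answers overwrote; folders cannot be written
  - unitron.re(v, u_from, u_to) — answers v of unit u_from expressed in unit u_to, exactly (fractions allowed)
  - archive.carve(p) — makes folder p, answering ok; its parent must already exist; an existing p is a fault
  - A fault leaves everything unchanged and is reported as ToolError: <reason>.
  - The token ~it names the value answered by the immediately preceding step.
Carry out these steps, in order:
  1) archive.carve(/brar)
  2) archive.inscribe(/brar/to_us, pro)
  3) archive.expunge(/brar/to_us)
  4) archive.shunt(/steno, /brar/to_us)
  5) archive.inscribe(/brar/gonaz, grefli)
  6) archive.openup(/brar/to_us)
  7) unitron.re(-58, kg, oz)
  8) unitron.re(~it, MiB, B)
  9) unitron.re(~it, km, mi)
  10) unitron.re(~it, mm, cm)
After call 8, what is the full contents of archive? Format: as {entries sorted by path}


Step: archive.carve[p=/brar]
Result: ok
Step: archive.inscribe[p=/brar/to_us; c=pro]
Result: created
Step: archive.expunge[p=/brar/to_us]
Result: ok
Step: archive.shunt[s=/steno; d=/brar/to_us]
Result: ok
Step: archive.inscribe[p=/brar/gonaz; c=grefli]
Result: created
Step: archive.openup[p=/brar/to_us]
Result: grisnod
Step: unitron.re[v=-58; u_from=kg; u_to=oz]
Result: -92800000000/45359237
Step: unitron.re[v=~it; u_from=MiB; u_to=B]
Result: -97307852800000000/45359237
Step: unitron.re[v=~it; u_from=km; u_to=mi]
Result: -760217600000000000000/570301686801
Step: unitron.re[v=~it; u_from=mm; u_to=cm]
Result: -76021760000000000000/570301686801

Answer: {brar/, brar/gonaz=grefli, brar/to_us=grisnod, bro/, bro/vasta=hevi}


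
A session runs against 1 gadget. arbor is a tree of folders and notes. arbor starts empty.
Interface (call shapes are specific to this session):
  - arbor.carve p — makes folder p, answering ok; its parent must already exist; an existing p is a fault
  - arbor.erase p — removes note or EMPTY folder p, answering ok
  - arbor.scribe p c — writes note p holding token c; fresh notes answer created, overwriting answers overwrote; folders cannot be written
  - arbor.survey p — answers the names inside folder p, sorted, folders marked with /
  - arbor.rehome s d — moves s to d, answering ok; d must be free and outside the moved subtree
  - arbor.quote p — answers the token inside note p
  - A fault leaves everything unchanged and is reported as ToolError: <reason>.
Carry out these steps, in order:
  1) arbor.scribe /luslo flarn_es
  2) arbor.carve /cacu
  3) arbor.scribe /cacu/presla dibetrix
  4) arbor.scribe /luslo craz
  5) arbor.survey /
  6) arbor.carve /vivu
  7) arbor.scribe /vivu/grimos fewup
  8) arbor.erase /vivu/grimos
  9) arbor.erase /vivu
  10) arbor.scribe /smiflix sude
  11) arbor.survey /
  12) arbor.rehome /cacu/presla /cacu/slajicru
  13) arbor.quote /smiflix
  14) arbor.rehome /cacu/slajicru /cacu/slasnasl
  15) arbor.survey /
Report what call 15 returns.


CALL arbor.scribe[p=/luslo; c=flarn_es]
RET  created
CALL arbor.carve[p=/cacu]
RET  ok
CALL arbor.scribe[p=/cacu/presla; c=dibetrix]
RET  created
CALL arbor.scribe[p=/luslo; c=craz]
RET  overwrote
CALL arbor.survey[p=/]
RET  [cacu/, luslo]
CALL arbor.carve[p=/vivu]
RET  ok
CALL arbor.scribe[p=/vivu/grimos; c=fewup]
RET  created
CALL arbor.erase[p=/vivu/grimos]
RET  ok
CALL arbor.erase[p=/vivu]
RET  ok
CALL arbor.scribe[p=/smiflix; c=sude]
RET  created
CALL arbor.survey[p=/]
RET  [cacu/, luslo, smiflix]
CALL arbor.rehome[s=/cacu/presla; d=/cacu/slajicru]
RET  ok
CALL arbor.quote[p=/smiflix]
RET  sude
CALL arbor.rehome[s=/cacu/slajicru; d=/cacu/slasnasl]
RET  ok
CALL arbor.survey[p=/]
RET  [cacu/, luslo, smiflix]

Answer: [cacu/, luslo, smiflix]


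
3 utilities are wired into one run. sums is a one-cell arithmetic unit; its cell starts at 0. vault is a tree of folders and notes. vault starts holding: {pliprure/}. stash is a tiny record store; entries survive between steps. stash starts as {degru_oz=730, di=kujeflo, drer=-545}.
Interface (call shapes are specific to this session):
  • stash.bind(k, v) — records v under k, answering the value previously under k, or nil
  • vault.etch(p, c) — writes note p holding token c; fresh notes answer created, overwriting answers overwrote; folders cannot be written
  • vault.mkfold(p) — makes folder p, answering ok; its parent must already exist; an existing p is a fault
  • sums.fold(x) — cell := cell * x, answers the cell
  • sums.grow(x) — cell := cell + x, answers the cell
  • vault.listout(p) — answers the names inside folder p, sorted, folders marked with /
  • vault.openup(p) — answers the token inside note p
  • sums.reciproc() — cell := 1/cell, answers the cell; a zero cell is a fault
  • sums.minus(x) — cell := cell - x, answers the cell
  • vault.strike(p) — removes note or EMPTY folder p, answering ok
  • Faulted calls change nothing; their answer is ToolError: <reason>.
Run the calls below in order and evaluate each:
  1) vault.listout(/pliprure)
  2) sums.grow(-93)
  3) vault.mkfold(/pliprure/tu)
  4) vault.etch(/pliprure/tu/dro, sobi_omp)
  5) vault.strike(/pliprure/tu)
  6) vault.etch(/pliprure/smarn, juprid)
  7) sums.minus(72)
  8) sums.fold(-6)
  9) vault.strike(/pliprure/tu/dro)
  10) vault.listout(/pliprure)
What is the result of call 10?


Do: vault.listout[p=/pliprure]
See: []
Do: sums.grow[x=-93]
See: -93
Do: vault.mkfold[p=/pliprure/tu]
See: ok
Do: vault.etch[p=/pliprure/tu/dro; c=sobi_omp]
See: created
Do: vault.strike[p=/pliprure/tu]
See: ToolError: not empty
Do: vault.etch[p=/pliprure/smarn; c=juprid]
See: created
Do: sums.minus[x=72]
See: -165
Do: sums.fold[x=-6]
See: 990
Do: vault.strike[p=/pliprure/tu/dro]
See: ok
Do: vault.listout[p=/pliprure]
See: [smarn, tu/]

Answer: [smarn, tu/]


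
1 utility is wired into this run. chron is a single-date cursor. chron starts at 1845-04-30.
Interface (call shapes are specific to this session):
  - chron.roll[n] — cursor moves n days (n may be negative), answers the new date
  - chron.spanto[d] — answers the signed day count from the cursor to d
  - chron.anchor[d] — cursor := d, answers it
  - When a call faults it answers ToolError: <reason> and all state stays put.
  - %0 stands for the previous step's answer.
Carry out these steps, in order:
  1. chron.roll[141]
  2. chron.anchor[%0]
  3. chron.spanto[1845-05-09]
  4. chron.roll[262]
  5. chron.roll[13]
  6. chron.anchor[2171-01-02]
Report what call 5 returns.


% roll n=141
= 1845-09-18
% anchor d=%0
= 1845-09-18
% spanto d=1845-05-09
= -132
% roll n=262
= 1846-06-07
% roll n=13
= 1846-06-20
% anchor d=2171-01-02
= 2171-01-02

Answer: 1846-06-20


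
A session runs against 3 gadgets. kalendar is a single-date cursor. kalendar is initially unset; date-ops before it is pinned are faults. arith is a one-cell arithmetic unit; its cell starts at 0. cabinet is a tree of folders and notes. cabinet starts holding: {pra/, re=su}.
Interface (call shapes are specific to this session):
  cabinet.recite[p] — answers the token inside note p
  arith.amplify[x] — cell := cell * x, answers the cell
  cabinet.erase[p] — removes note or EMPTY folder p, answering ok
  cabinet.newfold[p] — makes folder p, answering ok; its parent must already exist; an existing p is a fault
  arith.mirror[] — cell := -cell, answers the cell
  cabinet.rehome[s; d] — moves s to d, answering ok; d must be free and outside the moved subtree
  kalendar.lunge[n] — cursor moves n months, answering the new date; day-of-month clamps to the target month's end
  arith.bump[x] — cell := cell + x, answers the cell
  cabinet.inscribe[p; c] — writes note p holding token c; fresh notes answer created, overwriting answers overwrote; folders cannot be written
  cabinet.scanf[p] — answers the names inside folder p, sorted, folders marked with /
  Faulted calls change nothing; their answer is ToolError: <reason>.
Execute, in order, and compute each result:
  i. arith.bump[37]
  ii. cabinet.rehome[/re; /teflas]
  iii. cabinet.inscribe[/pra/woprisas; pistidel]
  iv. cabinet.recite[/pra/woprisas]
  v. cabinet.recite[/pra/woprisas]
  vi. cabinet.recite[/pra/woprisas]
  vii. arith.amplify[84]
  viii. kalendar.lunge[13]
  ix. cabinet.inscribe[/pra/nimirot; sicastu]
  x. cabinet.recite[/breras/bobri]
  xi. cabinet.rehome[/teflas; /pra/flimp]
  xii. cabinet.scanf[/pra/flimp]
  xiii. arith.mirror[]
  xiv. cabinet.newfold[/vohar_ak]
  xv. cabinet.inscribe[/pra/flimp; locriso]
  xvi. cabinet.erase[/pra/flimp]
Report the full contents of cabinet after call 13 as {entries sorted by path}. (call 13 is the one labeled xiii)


-> bump(x=37)
<- 37
-> rehome(s=/re, d=/teflas)
<- ok
-> inscribe(p=/pra/woprisas, c=pistidel)
<- created
-> recite(p=/pra/woprisas)
<- pistidel
-> recite(p=/pra/woprisas)
<- pistidel
-> recite(p=/pra/woprisas)
<- pistidel
-> amplify(x=84)
<- 3108
-> lunge(n=13)
<- ToolError: no date set
-> inscribe(p=/pra/nimirot, c=sicastu)
<- created
-> recite(p=/breras/bobri)
<- ToolError: not found
-> rehome(s=/teflas, d=/pra/flimp)
<- ok
-> scanf(p=/pra/flimp)
<- ToolError: not a directory
-> mirror()
<- -3108
-> newfold(p=/vohar_ak)
<- ok
-> inscribe(p=/pra/flimp, c=locriso)
<- overwrote
-> erase(p=/pra/flimp)
<- ok

Answer: {pra/, pra/flimp=su, pra/nimirot=sicastu, pra/woprisas=pistidel}


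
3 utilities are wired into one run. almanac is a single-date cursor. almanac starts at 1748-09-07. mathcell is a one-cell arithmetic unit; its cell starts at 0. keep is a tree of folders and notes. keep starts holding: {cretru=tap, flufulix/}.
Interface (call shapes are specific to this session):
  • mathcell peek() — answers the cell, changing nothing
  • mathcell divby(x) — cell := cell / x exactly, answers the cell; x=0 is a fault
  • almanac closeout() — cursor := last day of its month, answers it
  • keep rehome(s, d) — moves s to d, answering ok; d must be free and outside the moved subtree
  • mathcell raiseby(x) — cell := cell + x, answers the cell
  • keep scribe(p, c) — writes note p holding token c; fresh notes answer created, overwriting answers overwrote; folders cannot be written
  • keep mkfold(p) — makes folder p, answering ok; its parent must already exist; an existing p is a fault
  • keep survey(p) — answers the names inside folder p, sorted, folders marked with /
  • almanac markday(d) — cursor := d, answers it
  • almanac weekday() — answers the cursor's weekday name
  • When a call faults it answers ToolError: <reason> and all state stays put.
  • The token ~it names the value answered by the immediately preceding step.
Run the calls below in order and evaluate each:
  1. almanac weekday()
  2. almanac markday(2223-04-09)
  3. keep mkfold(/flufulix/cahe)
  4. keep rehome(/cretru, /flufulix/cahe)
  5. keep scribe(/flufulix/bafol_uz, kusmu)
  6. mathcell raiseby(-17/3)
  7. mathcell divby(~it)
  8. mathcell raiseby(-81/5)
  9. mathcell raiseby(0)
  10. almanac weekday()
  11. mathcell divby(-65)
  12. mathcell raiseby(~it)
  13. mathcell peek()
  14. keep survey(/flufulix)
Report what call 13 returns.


Answer: 152/325

Derivation:
Step: almanac weekday[]
Result: Saturday
Step: almanac markday[d=2223-04-09]
Result: 2223-04-09
Step: keep mkfold[p=/flufulix/cahe]
Result: ok
Step: keep rehome[s=/cretru; d=/flufulix/cahe]
Result: ToolError: exists
Step: keep scribe[p=/flufulix/bafol_uz; c=kusmu]
Result: created
Step: mathcell raiseby[x=-17/3]
Result: -17/3
Step: mathcell divby[x=~it]
Result: 1
Step: mathcell raiseby[x=-81/5]
Result: -76/5
Step: mathcell raiseby[x=0]
Result: -76/5
Step: almanac weekday[]
Result: Wednesday
Step: mathcell divby[x=-65]
Result: 76/325
Step: mathcell raiseby[x=~it]
Result: 152/325
Step: mathcell peek[]
Result: 152/325
Step: keep survey[p=/flufulix]
Result: [bafol_uz, cahe/]


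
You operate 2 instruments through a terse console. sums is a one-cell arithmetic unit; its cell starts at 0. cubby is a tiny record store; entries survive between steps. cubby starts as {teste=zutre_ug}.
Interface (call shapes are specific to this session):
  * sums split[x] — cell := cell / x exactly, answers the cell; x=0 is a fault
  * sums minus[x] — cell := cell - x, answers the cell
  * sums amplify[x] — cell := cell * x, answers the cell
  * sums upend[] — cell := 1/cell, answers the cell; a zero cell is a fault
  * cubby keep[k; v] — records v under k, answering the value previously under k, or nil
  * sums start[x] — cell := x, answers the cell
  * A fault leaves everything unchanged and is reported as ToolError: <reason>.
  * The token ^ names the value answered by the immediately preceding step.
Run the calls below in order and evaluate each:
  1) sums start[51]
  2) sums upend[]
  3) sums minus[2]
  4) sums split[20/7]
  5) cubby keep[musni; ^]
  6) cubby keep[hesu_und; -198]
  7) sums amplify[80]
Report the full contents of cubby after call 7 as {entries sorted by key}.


Answer: {hesu_und=-198, musni=-707/1020, teste=zutre_ug}

Derivation:
% sums start x='51'
  51
% sums upend
  1/51
% sums minus x='2'
  -101/51
% sums split x='20/7'
  -707/1020
% cubby keep k='musni' v='^'
  nil
% cubby keep k='hesu_und' v='-198'
  nil
% sums amplify x='80'
  -2828/51


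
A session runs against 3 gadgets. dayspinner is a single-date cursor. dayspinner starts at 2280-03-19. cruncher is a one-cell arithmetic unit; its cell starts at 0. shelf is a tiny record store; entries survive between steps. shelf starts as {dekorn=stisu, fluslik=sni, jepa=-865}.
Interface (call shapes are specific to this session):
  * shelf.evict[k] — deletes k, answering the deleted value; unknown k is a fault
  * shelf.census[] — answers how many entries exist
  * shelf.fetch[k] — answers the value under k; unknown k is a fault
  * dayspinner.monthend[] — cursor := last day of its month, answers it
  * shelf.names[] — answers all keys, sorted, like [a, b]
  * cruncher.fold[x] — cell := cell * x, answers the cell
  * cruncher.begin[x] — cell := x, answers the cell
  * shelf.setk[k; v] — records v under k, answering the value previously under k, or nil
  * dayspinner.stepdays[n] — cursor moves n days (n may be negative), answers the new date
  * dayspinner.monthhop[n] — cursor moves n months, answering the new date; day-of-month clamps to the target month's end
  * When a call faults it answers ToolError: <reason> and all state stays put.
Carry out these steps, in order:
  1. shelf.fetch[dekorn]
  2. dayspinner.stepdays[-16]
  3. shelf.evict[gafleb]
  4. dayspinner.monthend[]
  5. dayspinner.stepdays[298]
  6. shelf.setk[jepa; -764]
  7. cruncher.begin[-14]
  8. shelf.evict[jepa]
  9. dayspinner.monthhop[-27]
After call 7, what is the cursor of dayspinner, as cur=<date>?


Answer: cur=2281-01-23

Derivation:
% fetch k: dekorn
= stisu
% stepdays n: -16
= 2280-03-03
% evict k: gafleb
= ToolError: no such key gafleb
% monthend
= 2280-03-31
% stepdays n: 298
= 2281-01-23
% setk k: jepa v: -764
= -865
% begin x: -14
= -14
% evict k: jepa
= -764
% monthhop n: -27
= 2278-10-23


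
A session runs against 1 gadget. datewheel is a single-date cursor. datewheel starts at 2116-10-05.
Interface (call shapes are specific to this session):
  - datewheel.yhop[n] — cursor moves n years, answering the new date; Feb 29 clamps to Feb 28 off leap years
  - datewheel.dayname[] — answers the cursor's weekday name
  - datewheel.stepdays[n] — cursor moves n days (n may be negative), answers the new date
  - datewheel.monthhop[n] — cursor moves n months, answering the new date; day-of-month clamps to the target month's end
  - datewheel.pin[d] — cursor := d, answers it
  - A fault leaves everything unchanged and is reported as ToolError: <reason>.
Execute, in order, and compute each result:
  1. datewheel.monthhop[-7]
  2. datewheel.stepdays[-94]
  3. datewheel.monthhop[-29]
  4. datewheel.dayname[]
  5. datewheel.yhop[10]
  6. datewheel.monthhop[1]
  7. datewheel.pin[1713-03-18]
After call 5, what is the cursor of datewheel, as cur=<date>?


$ datewheel.monthhop n=-7
  2116-03-05
$ datewheel.stepdays n=-94
  2115-12-02
$ datewheel.monthhop n=-29
  2113-07-02
$ datewheel.dayname
  Sunday
$ datewheel.yhop n=10
  2123-07-02
$ datewheel.monthhop n=1
  2123-08-02
$ datewheel.pin d=1713-03-18
  1713-03-18

Answer: cur=2123-07-02


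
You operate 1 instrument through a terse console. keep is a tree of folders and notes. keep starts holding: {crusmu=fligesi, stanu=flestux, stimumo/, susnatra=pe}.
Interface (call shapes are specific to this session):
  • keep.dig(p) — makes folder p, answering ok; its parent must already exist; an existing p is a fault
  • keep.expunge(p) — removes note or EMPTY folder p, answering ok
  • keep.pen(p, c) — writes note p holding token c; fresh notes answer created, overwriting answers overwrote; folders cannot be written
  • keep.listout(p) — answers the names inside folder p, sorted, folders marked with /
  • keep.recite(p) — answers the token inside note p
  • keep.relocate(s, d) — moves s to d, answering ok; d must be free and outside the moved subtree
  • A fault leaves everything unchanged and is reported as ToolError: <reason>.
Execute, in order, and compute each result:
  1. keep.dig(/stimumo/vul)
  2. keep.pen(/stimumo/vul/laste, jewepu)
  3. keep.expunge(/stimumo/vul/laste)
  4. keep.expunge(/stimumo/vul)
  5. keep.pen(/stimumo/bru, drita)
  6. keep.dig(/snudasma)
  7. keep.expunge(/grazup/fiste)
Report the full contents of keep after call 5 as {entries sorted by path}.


Answer: {crusmu=fligesi, stanu=flestux, stimumo/, stimumo/bru=drita, susnatra=pe}

Derivation:
Invoking dig using /stimumo/vul, giving ok.
I call pen using /stimumo/vul/laste, jewepu, and observe created.
Then expunge using /stimumo/vul/laste: ok.
I try expunge using /stimumo/vul: ok.
I run pen using /stimumo/bru, drita, — result: created.
Calling dig using /snudasma, and get ok.
Then expunge using /grazup/fiste, and observe ToolError: not found.
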